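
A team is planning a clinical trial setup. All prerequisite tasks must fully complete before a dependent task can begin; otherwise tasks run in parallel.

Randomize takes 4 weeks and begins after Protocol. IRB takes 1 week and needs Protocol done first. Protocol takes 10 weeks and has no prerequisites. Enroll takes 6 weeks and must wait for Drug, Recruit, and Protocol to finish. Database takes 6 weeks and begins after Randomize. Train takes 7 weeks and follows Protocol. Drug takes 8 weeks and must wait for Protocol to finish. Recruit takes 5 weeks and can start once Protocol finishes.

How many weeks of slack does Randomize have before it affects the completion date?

4

Protocol→Drug→Enroll = 10+8+6 = 24 sets the makespan at 24 weeks.
Randomize finishes as early as 14 and must finish by 18.
So Randomize can slip 18 − 14 = 4 weeks.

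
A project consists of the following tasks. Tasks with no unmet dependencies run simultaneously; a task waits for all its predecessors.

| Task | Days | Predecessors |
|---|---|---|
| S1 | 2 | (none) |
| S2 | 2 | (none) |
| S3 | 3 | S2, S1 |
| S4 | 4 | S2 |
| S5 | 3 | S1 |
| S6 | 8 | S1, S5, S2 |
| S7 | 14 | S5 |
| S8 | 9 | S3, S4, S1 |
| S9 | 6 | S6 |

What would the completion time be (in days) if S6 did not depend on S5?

Before: longest chain S1→S5→S6→S9 = 2+3+8+6 = 19, finish 19.
Without S5→S6, S6's earliest start moves from 5 to 2.
New critical path: S1→S5→S7 = 2+3+14 = 19 ⇒ 19 days.

19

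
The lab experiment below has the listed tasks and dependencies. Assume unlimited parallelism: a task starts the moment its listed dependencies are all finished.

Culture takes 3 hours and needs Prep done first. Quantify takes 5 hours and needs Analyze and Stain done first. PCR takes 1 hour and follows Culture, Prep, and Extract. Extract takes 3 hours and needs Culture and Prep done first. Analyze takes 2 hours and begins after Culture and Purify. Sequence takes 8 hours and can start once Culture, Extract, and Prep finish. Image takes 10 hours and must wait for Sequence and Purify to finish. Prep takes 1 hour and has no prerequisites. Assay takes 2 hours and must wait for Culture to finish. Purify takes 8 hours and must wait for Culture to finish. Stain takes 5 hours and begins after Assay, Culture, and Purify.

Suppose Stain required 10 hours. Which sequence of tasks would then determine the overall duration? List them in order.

The binding path is Prep→Culture→Extract→Sequence→Image = 1+3+3+8+10 = 25; finish at 25 hours.
Stain is off the critical path — its longest chain is 22 hours, giving 3 of slack.
The binding chain switches to Prep→Culture→Purify→Stain→Quantify = 1+3+8+10+5 = 27; finish 27 hours.

Prep, Culture, Purify, Stain, Quantify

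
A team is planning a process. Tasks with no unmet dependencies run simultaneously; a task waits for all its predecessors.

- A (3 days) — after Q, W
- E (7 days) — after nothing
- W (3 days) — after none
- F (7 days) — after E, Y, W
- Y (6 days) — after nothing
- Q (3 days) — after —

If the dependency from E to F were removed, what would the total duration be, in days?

13

With the dependency in place, E→F = 7+7 = 14 sets the finish at 14 days.
Without E→F, F's earliest start moves from 7 to 6.
After: Y→F = 6+7 = 13 → 13 days.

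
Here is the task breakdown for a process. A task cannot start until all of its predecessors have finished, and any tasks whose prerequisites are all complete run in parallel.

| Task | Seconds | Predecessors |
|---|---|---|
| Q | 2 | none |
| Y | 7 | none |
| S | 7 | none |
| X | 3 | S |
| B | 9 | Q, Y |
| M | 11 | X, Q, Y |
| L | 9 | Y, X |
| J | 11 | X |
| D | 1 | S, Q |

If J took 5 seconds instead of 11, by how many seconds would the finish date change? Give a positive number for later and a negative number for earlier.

0

Actual critical path: S→X→J = 7+3+11 = 21 ⇒ 21 seconds.
J lies on that path, so at 5 seconds the path becomes 15 seconds.
New critical path: S→X→M = 7+3+11 = 21 ⇒ 21 seconds.
Change in finish: 21 − 21 = +0 seconds.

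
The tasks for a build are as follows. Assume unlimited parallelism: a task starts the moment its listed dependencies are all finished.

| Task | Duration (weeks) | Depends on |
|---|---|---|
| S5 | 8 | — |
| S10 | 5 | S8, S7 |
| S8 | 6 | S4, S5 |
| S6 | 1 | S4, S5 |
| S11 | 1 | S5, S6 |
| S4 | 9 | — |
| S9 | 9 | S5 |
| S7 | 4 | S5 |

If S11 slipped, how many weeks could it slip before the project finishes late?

The longest chain is S4→S8→S10 = 9+6+5 = 20; overall finish 20 weeks.
The longest chain containing S11 totals 11 weeks.
So S11 can slip 20 − 11 = 9 weeks.

9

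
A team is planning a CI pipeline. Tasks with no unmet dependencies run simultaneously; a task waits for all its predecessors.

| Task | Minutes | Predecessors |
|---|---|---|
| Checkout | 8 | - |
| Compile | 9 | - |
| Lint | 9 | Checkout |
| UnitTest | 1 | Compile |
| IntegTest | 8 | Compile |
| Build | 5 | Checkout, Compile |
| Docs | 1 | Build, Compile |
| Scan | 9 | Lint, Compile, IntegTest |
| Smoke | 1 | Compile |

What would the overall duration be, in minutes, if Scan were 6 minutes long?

The binding path is Checkout→Lint→Scan = 8+9+9 = 26; finish at 26 minutes.
Scan is on the critical path; changing it to 6 makes that path 23 minutes.
No other chain overtakes it, so the finish is 23 minutes.

23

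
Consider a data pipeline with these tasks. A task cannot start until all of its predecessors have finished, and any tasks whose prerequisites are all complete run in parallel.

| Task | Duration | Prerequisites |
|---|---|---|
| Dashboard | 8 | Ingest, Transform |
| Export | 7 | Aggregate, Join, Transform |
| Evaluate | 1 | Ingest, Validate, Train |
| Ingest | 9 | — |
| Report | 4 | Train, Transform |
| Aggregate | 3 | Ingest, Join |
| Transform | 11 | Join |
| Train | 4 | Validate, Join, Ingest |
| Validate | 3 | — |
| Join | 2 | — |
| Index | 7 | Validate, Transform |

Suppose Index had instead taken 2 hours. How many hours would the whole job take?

21

Baseline: Join→Transform→Dashboard = 2+11+8 = 21 → 21 hours.
Index is off the critical path — its longest chain is 20 hours, giving 1 of slack.
The critical path is still Join→Transform→Dashboard; finish is now 21 hours.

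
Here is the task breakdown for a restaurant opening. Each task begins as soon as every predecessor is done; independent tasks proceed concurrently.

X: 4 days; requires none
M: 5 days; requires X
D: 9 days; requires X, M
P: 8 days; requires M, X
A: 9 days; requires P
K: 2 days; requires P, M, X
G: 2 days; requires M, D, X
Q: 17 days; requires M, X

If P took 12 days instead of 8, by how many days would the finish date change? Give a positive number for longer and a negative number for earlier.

4

As given, the longest chain is X→M→P→A = 4+5+8+9 = 26, so the finish is 26 days.
P lies on that path, so at 12 days the path becomes 30 days.
No other chain overtakes it, so the finish is 30 days.
Change in finish: 30 − 26 = +4 days.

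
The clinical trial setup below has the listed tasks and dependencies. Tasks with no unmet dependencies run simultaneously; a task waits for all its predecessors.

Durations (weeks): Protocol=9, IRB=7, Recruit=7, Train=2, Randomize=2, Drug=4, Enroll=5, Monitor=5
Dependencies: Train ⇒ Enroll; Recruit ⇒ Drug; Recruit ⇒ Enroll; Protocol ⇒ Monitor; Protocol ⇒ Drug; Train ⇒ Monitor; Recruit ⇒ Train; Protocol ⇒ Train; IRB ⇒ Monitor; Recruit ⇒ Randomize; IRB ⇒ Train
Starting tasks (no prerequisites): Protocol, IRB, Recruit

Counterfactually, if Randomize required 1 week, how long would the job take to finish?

The binding path is Protocol→Train→Enroll = 9+2+5 = 16; finish at 16 weeks.
Randomize is off the critical path — its longest chain is 9 weeks, giving 7 of slack.
The critical path is still Protocol→Train→Enroll; finish is now 16 weeks.

16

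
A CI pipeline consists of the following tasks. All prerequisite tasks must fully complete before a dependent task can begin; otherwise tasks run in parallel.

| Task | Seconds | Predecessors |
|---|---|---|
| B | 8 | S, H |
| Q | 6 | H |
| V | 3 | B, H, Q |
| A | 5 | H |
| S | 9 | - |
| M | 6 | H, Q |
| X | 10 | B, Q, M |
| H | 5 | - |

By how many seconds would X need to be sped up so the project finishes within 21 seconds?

Current finish: 27 seconds; target: 21.
X is on every critical path, so each second cut from X cuts the finish by one (this holds down to a finish of 20).
Need 27 − 21 = 6 seconds off X → X becomes 4 seconds, finish becomes 21.

6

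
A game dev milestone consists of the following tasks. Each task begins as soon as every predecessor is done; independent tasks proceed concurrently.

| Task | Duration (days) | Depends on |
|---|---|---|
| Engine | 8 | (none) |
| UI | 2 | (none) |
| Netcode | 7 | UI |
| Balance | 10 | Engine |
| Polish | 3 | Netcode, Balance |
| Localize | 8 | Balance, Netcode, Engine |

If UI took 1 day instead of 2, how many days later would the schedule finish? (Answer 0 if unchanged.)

Baseline: Engine→Balance→Localize = 8+10+8 = 26 → 26 days.
UI has 9 days of float (longest path through it is 17).
No other chain overtakes it, so the finish is 26 days.
Change in finish: 26 − 26 = +0 days.

0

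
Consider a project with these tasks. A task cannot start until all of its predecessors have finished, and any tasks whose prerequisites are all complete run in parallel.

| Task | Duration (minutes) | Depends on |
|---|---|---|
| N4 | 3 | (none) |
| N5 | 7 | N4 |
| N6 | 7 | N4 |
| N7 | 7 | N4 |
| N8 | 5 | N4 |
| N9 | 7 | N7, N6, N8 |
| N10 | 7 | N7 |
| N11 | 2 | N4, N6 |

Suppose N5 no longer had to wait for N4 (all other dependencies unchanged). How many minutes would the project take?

17

Original critical path: N4→N6→N9 = 3+7+7 = 17 ⇒ 17 minutes.
Without N4→N5, N5's earliest start moves from 3 to 0.
After: N4→N6→N9 = 3+7+7 = 17 → 17 minutes.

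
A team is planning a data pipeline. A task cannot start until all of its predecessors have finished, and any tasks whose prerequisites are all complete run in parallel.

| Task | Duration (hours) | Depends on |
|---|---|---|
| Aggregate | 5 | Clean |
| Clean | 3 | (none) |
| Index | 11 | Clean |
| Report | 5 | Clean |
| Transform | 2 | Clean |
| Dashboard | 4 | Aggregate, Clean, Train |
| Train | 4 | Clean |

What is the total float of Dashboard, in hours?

Critical path: Clean→Index = 3+11 = 14, so the finish is 14 hours.
Dashboard finishes as early as 12 and must finish by 14.
Float = 14 − 12 = 2.

2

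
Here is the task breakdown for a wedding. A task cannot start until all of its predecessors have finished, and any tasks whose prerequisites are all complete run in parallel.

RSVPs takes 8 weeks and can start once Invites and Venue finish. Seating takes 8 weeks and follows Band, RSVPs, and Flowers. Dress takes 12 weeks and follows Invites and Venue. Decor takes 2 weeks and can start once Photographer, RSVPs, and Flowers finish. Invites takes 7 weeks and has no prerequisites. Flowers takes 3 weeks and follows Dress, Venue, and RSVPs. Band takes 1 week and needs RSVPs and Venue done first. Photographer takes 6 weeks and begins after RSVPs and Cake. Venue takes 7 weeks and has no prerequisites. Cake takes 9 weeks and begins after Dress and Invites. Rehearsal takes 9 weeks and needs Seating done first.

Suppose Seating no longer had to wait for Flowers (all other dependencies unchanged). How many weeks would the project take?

Before: longest chain Venue→Dress→Flowers→Seating→Rehearsal = 7+12+3+8+9 = 39, finish 39.
Without Flowers→Seating, Seating's earliest start moves from 22 to 16.
The longest chain is now Venue→Dress→Cake→Photographer→Decor = 7+12+9+6+2 = 36, so the project takes 36 weeks.

36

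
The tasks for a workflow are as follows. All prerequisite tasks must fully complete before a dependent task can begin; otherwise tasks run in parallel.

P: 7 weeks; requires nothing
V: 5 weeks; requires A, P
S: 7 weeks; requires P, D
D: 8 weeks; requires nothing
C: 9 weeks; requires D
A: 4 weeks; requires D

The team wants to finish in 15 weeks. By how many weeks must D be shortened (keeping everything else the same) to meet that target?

2

Current finish: 17 weeks; target: 15.
D is on every critical path, so each week cut from D cuts the finish by one (this holds down to a finish of 14).
Need 17 − 15 = 2 weeks off D → D becomes 6 weeks, finish becomes 15.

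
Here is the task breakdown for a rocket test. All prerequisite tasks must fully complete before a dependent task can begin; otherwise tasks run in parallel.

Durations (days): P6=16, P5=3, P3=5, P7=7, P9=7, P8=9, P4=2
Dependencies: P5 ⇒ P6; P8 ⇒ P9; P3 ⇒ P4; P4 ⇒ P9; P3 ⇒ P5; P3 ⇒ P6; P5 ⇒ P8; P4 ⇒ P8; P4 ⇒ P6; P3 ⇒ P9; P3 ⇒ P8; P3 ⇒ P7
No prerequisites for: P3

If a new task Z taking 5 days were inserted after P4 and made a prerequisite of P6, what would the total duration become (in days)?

Originally the rocket test takes 24 days.
With Z inserted, P6 now waits for max(P4, P3, P5, Z).
New critical path: P3→P4→Z→P6 = 5+2+5+16 = 28 ⇒ 28 days.

28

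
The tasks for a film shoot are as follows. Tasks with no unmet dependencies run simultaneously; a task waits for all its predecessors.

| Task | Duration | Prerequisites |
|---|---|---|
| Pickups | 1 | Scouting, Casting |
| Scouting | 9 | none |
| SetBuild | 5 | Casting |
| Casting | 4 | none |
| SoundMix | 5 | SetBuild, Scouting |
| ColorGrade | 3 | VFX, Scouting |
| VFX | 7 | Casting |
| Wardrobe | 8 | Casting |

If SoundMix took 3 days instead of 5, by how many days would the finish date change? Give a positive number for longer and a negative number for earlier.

0

As given, the longest chain is Casting→SetBuild→SoundMix = 4+5+5 = 14, so the finish is 14 days.
SoundMix is on the critical path; changing it to 3 makes that path 12 days.
The binding chain switches to Casting→VFX→ColorGrade = 4+7+3 = 14; finish 14 days.
Change in finish: 14 − 14 = +0 days.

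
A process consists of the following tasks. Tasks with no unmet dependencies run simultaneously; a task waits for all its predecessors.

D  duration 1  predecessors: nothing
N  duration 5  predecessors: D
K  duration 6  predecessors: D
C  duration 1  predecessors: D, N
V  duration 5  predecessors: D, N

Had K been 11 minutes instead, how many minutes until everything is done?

12

Actual critical path: D→N→V = 1+5+5 = 11 ⇒ 11 minutes.
The longest path through K is only 7 minutes, so K has float 4.
New critical path: D→K = 1+11 = 12 ⇒ 12 minutes.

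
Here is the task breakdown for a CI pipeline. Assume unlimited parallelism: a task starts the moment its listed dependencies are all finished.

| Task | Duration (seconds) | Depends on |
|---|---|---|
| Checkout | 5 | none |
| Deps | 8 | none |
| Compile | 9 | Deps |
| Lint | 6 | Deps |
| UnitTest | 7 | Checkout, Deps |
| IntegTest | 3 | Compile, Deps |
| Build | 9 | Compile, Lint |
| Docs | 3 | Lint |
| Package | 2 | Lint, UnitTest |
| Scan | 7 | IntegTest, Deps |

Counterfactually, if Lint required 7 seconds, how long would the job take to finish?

27

Actual critical path: Deps→Compile→IntegTest→Scan = 8+9+3+7 = 27 ⇒ 27 seconds.
The longest path through Lint is only 23 seconds, so Lint has float 4.
That remains the longest chain; total 27 seconds.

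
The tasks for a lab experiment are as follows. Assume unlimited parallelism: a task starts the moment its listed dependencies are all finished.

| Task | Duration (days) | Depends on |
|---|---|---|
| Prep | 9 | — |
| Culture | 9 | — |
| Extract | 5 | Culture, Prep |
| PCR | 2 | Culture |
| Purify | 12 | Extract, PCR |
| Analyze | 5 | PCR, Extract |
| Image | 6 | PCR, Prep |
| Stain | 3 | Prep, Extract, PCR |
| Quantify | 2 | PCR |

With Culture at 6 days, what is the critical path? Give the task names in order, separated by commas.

Prep, Extract, Purify

Baseline: Culture→Extract→Purify = 9+5+12 = 26 → 26 days.
Since Culture is critical, the -3 change carries straight to that chain (now 23 days).
New critical path: Prep→Extract→Purify = 9+5+12 = 26 ⇒ 26 days.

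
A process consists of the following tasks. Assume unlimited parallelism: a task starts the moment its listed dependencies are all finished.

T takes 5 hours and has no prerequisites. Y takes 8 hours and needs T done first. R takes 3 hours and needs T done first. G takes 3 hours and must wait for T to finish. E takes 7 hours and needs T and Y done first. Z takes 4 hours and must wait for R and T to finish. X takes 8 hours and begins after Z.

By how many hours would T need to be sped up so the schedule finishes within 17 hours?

Current finish: 20 hours; target: 17.
T is on every critical path, so each hour cut from T cuts the finish by one (this holds down to a finish of 16).
Need 20 − 17 = 3 hours off T → T becomes 2 hours, finish becomes 17.

3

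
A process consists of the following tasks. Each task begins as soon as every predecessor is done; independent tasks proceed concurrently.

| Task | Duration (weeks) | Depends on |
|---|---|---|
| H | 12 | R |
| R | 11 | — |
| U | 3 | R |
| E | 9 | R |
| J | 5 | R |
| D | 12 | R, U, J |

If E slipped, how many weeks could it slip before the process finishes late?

Critical path: R→J→D = 11+5+12 = 28, so the finish is 28 weeks.
The longest chain containing E totals 20 weeks.
Float = 28 − 20 = 8.

8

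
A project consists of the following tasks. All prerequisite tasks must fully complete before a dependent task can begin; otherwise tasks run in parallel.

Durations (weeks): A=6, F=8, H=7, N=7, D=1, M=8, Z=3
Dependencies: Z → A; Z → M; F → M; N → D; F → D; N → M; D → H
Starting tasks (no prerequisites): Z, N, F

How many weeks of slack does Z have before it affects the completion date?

5

F→D→H = 8+1+7 = 16 sets the makespan at 16 weeks.
The longest chain containing Z totals 11 weeks.
Slack of Z = 5 − 0 = 5 weeks.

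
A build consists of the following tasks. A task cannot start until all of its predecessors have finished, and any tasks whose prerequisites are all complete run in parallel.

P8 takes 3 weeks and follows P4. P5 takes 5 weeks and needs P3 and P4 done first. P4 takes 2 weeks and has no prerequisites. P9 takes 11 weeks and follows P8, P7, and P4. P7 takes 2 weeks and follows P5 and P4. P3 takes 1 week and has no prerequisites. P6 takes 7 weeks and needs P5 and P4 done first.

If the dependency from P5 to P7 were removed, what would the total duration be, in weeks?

With the dependency in place, P4→P5→P7→P9 = 2+5+2+11 = 20 sets the finish at 20 weeks.
Without P5→P7, P7's earliest start moves from 7 to 2.
The longest chain is now P4→P8→P9 = 2+3+11 = 16, so the build takes 16 weeks.

16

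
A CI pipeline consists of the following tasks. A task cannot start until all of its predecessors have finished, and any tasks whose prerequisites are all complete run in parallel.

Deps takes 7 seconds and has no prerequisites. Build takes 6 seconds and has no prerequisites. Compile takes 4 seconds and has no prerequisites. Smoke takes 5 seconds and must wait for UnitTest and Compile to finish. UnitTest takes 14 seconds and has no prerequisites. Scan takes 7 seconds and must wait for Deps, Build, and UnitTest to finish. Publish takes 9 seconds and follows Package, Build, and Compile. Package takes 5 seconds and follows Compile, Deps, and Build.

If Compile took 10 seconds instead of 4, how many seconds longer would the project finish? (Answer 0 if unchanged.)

3

As given, the longest chain is Deps→Package→Publish = 7+5+9 = 21, so the finish is 21 seconds.
Compile is off the critical path — its longest chain is 18 seconds, giving 3 of slack.
The binding chain switches to Compile→Package→Publish = 10+5+9 = 24; finish 24 seconds.
Change in finish: 24 − 21 = +3 seconds.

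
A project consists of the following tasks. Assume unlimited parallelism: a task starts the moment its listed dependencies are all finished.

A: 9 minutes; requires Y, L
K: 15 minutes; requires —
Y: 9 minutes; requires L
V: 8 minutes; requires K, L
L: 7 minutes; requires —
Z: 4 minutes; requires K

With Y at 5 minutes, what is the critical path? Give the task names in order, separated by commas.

K, V

Actual critical path: L→Y→A = 7+9+9 = 25 ⇒ 25 minutes.
Y lies on that path, so at 5 minutes the path becomes 21 minutes.
New critical path: K→V = 15+8 = 23 ⇒ 23 minutes.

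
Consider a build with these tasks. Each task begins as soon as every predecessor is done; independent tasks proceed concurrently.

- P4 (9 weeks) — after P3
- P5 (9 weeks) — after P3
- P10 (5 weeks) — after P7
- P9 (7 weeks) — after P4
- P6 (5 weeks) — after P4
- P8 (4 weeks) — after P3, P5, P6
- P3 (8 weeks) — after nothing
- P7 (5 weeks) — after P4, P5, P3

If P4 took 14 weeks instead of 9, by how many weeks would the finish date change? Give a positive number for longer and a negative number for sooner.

5

Critical path before the change: P3→P4→P7→P10 = 8+9+5+5 = 27 giving 27 weeks.
Since P4 is critical, the +5 change carries straight to that chain (now 32 weeks).
No other chain overtakes it, so the finish is 32 weeks.
Change in finish: 32 − 27 = +5 weeks.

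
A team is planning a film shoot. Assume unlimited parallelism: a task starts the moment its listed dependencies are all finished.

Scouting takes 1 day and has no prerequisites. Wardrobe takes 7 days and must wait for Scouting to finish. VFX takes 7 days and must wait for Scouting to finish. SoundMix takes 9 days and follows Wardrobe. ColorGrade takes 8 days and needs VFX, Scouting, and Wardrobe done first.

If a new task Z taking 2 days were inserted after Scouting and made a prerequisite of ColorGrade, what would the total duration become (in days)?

17

Originally the job takes 17 days.
With Z inserted, ColorGrade now waits for max(VFX, Scouting, Wardrobe, Z).
New critical path: Scouting→Wardrobe→SoundMix = 1+7+9 = 17 ⇒ 17 days.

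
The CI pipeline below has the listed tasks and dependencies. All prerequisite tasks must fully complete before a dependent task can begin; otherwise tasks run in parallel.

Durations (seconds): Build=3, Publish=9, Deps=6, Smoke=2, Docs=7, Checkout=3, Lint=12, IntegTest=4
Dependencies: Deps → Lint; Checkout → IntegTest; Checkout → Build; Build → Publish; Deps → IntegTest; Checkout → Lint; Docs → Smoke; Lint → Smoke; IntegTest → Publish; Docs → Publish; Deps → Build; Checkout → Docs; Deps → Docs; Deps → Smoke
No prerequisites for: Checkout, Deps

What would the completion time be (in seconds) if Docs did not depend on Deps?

20

Before: longest chain Deps→Docs→Publish = 6+7+9 = 22, finish 22.
Without Deps→Docs, Docs's earliest start moves from 6 to 3.
New critical path: Deps→Lint→Smoke = 6+12+2 = 20 ⇒ 20 seconds.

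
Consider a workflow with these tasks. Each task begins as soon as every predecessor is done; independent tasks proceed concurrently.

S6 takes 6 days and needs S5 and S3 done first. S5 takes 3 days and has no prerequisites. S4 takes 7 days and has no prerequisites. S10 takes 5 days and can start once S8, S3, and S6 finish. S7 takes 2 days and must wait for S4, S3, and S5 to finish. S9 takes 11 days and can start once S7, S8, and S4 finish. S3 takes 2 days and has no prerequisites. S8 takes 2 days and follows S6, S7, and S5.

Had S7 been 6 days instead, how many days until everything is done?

26

The binding path is S4→S7→S8→S9 = 7+2+2+11 = 22; finish at 22 days.
S7 is on the critical path; changing it to 6 makes that path 26 days.
No other chain overtakes it, so the finish is 26 days.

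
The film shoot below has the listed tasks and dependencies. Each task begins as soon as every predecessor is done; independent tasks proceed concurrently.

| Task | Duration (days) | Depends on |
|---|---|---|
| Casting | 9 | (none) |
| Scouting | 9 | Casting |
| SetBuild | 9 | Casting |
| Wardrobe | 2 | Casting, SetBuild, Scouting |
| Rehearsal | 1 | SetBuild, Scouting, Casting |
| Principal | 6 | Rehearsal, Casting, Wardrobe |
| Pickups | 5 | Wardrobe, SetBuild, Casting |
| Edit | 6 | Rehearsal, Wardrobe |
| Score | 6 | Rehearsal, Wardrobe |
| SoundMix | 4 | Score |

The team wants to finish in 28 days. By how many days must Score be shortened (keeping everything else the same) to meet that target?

Current finish: 30 days; target: 28.
Score is on every critical path, so each day cut from Score cuts the finish by one (this holds down to a finish of 26).
Need 30 − 28 = 2 days off Score → Score becomes 4 days, finish becomes 28.

2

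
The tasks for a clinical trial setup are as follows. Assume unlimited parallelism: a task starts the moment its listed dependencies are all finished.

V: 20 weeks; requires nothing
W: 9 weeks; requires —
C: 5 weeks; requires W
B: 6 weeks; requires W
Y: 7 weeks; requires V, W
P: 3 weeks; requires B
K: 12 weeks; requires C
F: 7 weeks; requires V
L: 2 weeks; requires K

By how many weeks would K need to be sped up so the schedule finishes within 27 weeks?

1

Current finish: 28 weeks; target: 27.
K is on every critical path, so each week cut from K cuts the finish by one (this holds down to a finish of 27).
Need 28 − 27 = 1 week off K → K becomes 11 weeks, finish becomes 27.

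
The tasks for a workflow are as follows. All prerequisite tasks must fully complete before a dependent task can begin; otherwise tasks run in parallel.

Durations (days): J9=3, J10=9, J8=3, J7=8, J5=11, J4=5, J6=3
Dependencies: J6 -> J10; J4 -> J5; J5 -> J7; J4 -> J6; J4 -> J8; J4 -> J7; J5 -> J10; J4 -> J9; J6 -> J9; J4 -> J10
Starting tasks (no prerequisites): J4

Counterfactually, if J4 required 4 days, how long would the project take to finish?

24

The binding path is J4→J5→J10 = 5+11+9 = 25; finish at 25 days.
J4 lies on that path, so at 4 days the path becomes 24 days.
No other chain overtakes it, so the finish is 24 days.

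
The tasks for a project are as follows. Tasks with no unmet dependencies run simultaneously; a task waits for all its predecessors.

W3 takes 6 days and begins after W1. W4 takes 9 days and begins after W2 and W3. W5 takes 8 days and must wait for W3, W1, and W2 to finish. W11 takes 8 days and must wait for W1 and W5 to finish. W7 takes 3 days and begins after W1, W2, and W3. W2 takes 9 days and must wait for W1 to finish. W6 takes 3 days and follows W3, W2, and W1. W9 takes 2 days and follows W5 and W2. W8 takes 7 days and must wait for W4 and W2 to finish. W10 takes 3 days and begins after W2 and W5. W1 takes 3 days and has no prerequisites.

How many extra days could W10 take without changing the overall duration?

The longest chain is W1→W2→W4→W8 = 3+9+9+7 = 28; overall finish 28 days.
The longest chain containing W10 totals 23 days.
Float = 28 − 23 = 5.

5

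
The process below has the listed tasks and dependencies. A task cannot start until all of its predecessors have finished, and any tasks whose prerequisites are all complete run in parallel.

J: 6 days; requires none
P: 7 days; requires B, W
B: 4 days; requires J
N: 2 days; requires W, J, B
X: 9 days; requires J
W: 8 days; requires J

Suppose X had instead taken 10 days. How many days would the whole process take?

Actual critical path: J→W→P = 6+8+7 = 21 ⇒ 21 days.
The longest path through X is only 15 days, so X has float 6.
The critical path is still J→W→P; finish is now 21 days.

21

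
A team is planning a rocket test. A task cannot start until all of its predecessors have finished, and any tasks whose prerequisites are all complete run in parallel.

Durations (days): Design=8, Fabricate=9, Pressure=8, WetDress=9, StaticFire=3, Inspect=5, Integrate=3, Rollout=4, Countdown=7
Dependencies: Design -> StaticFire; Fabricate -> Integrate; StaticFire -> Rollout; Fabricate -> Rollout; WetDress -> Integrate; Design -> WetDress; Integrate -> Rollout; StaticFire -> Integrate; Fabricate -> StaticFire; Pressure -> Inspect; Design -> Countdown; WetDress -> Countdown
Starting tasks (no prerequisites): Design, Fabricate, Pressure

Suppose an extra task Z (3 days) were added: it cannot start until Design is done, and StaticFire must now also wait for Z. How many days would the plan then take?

24

Originally the plan takes 24 days.
With Z inserted, StaticFire now waits for max(Design, Fabricate, Z).
New critical path: Design→WetDress→Integrate→Rollout = 8+9+3+4 = 24 ⇒ 24 days.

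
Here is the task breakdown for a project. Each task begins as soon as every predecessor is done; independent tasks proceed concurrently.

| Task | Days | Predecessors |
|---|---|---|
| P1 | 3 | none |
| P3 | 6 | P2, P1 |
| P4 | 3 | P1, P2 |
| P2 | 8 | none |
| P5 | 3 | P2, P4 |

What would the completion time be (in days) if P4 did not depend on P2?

Before: longest chain P2→P3 = 8+6 = 14, finish 14.
Without P2→P4, P4's earliest start moves from 8 to 3.
After: P2→P3 = 8+6 = 14 → 14 days.

14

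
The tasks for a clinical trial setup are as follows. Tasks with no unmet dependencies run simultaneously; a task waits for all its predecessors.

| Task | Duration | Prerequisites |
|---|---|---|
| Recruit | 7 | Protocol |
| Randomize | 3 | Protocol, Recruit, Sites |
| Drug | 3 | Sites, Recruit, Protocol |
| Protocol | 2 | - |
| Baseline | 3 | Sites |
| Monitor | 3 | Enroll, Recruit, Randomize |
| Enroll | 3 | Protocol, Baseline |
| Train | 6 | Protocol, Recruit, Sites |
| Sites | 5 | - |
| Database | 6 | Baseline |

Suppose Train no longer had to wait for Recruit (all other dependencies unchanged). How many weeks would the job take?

Before: longest chain Protocol→Recruit→Train = 2+7+6 = 15, finish 15.
Without Recruit→Train, Train's earliest start moves from 9 to 5.
New critical path: Protocol→Recruit→Randomize→Monitor = 2+7+3+3 = 15 ⇒ 15 weeks.

15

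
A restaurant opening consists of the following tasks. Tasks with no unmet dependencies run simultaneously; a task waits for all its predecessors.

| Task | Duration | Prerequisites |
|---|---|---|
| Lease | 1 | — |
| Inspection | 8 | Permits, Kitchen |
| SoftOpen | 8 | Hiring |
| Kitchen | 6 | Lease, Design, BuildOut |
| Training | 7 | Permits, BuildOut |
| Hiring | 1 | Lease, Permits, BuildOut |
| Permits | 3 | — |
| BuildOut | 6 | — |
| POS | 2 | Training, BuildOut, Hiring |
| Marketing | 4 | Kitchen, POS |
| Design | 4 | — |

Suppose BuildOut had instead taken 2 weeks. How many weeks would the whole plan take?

Critical path before the change: BuildOut→Kitchen→Inspection = 6+6+8 = 20 giving 20 weeks.
Since BuildOut is critical, the -4 change carries straight to that chain (now 16 weeks).
The binding chain switches to Design→Kitchen→Inspection = 4+6+8 = 18; finish 18 weeks.

18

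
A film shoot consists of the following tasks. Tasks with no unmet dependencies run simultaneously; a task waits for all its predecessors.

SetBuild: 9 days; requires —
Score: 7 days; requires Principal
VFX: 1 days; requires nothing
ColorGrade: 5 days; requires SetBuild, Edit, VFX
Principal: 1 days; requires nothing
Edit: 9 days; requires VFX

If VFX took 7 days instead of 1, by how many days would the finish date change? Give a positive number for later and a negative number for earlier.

Critical path before the change: VFX→Edit→ColorGrade = 1+9+5 = 15 giving 15 days.
VFX lies on that path, so at 7 days the path becomes 21 days.
No other chain overtakes it, so the finish is 21 days.
Change in finish: 21 − 15 = +6 days.

6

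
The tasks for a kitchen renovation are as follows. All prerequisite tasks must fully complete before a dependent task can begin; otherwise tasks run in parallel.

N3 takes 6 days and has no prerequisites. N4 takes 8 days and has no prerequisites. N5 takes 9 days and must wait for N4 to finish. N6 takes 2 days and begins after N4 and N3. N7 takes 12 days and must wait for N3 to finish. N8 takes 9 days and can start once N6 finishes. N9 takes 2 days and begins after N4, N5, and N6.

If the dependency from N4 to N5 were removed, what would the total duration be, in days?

Original critical path: N4→N5→N9 = 8+9+2 = 19 ⇒ 19 days.
Without N4→N5, N5's earliest start moves from 8 to 0.
The longest chain is now N4→N6→N8 = 8+2+9 = 19, so the plan takes 19 days.

19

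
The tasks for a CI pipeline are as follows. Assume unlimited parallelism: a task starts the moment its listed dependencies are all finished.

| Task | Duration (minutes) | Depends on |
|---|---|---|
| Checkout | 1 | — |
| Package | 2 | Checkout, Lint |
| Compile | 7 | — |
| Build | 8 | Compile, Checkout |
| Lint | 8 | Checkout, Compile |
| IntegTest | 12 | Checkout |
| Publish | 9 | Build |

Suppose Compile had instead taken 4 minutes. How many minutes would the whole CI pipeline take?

21

Baseline: Compile→Build→Publish = 7+8+9 = 24 → 24 minutes.
Compile is on the critical path; changing it to 4 makes that path 21 minutes.
The critical path is still Compile→Build→Publish; finish is now 21 minutes.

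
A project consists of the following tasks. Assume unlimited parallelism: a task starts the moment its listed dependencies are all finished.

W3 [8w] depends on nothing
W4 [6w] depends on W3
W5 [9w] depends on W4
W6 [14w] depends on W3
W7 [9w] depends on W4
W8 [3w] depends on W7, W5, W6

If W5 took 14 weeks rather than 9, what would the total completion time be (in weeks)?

31

Critical path before the change: W3→W4→W5→W8 = 8+6+9+3 = 26 giving 26 weeks.
W5 is on the critical path; changing it to 14 makes that path 31 weeks.
The critical path is still W3→W4→W5→W8; finish is now 31 weeks.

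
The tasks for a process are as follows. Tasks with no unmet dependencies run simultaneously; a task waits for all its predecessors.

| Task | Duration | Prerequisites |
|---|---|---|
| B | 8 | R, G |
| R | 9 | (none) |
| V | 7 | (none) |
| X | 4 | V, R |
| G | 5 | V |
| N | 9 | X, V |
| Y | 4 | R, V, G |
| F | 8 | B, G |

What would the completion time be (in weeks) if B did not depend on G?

25

With the dependency in place, V→G→B→F = 7+5+8+8 = 28 sets the finish at 28 weeks.
Without G→B, B's earliest start moves from 12 to 9.
New critical path: R→B→F = 9+8+8 = 25 ⇒ 25 weeks.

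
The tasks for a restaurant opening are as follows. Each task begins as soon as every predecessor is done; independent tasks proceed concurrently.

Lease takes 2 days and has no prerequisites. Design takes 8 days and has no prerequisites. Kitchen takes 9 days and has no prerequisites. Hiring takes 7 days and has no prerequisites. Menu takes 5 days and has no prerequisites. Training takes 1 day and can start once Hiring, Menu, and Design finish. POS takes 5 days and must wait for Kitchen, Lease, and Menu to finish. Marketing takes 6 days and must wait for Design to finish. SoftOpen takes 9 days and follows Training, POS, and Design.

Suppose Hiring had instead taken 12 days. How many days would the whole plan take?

The binding path is Kitchen→POS→SoftOpen = 9+5+9 = 23; finish at 23 days.
Hiring is off the critical path — its longest chain is 17 days, giving 6 of slack.
That remains the longest chain; total 23 days.

23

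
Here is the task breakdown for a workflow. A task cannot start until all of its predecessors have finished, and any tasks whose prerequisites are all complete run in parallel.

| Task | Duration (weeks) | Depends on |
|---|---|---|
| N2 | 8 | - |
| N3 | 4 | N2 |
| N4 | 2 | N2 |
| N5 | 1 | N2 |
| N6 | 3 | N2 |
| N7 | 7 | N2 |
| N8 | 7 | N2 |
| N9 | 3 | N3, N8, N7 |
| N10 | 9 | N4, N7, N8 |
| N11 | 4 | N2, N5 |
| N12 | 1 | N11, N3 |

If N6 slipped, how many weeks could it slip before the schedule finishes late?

Critical path: N2→N7→N10 = 8+7+9 = 24, so the finish is 24 weeks.
The longest chain containing N6 totals 11 weeks.
Slack of N6 = 21 − 8 = 13 weeks.

13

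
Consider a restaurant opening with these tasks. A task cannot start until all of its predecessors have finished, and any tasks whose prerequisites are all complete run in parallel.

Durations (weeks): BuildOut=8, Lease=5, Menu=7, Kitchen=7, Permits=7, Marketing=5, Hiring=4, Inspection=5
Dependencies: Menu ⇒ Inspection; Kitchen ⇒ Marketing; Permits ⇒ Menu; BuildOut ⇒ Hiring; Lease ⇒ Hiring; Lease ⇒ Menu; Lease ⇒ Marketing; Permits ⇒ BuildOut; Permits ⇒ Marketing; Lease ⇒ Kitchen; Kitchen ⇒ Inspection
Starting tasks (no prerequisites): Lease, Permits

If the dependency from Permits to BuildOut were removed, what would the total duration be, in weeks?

19

Original critical path: Permits→BuildOut→Hiring = 7+8+4 = 19 ⇒ 19 weeks.
Without Permits→BuildOut, BuildOut's earliest start moves from 7 to 0.
New critical path: Permits→Menu→Inspection = 7+7+5 = 19 ⇒ 19 weeks.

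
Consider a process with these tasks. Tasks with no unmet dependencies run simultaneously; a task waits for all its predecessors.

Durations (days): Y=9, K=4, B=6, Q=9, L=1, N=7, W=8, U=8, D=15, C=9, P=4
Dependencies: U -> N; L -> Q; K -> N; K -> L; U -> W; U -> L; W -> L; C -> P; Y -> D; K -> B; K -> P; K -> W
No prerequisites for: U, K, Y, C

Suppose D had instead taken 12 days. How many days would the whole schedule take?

As given, the longest chain is U→W→L→Q = 8+8+1+9 = 26, so the finish is 26 days.
D is off the critical path — its longest chain is 24 days, giving 2 of slack.
No other chain overtakes it, so the finish is 26 days.

26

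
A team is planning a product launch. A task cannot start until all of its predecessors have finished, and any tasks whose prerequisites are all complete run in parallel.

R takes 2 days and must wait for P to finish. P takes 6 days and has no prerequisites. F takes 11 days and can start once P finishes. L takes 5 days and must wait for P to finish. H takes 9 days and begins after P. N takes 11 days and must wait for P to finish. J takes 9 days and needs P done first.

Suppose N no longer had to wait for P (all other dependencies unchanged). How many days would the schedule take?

Original critical path: P→F = 6+11 = 17 ⇒ 17 days.
Without P→N, N's earliest start moves from 6 to 0.
New critical path: P→F = 6+11 = 17 ⇒ 17 days.

17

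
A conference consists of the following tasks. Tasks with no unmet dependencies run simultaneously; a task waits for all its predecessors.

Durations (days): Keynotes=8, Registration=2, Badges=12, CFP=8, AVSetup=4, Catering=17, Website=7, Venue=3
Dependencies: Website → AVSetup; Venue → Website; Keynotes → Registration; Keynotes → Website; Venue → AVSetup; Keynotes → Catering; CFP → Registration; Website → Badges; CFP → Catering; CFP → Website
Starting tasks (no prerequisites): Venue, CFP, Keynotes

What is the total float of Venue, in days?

5

Critical path: CFP→Website→Badges = 8+7+12 = 27, so the finish is 27 days.
The longest chain containing Venue totals 22 days.
Slack of Venue = 5 − 0 = 5 days.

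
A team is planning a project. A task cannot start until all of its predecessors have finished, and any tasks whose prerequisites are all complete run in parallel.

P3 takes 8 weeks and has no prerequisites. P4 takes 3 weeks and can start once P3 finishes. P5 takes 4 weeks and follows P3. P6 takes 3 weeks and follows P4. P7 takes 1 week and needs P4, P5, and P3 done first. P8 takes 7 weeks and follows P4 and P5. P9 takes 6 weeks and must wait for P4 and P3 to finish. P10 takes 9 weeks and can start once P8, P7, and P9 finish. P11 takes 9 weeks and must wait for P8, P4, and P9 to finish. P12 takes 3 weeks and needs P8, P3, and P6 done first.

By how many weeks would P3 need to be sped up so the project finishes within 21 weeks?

7

Current finish: 28 weeks; target: 21.
P3 is on every critical path, so each week cut from P3 cuts the finish by one (this holds down to a finish of 21).
Need 28 − 21 = 7 weeks off P3 → P3 becomes 1 week, finish becomes 21.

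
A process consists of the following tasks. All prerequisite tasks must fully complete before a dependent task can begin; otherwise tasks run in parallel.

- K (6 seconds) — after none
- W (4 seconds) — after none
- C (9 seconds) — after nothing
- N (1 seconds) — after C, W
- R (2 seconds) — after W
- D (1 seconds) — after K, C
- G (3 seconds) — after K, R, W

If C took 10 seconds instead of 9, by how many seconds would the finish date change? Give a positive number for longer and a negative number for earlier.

1

The binding path is C→N = 9+1 = 10; finish at 10 seconds.
Since C is critical, the +1 change carries straight to that chain (now 11 seconds).
That remains the longest chain; total 11 seconds.
Change in finish: 11 − 10 = +1 seconds.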